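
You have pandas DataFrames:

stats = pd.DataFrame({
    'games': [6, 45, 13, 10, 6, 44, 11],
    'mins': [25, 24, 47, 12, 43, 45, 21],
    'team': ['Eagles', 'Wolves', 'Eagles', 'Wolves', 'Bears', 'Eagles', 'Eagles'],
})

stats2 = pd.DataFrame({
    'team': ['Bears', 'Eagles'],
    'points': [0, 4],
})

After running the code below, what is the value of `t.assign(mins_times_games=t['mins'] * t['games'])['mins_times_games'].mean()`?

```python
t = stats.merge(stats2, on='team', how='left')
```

632.857142857

merge on 'team' (how='left') → 7 rows:
   games  mins    team  points
0      6    25  Eagles     4.0
1     45    24  Wolves     NaN
2     13    47  Eagles     4.0
3     10    12  Wolves     NaN
4      6    43   Bears     0.0
5     44    45  Eagles     4.0
6     11    21  Eagles     4.0
add column mins_times_games = t['mins'] * t['games']:
   games  mins    team  points  mins_times_games
0      6    25  Eagles     4.0               150
1     45    24  Wolves     NaN              1080
2     13    47  Eagles     4.0               611
3     10    12  Wolves     NaN               120
4      6    43   Bears     0.0               258
5     44    45  Eagles     4.0              1980
6     11    21  Eagles     4.0               231
Then the mean of column 'mins_times_games': 632.857142857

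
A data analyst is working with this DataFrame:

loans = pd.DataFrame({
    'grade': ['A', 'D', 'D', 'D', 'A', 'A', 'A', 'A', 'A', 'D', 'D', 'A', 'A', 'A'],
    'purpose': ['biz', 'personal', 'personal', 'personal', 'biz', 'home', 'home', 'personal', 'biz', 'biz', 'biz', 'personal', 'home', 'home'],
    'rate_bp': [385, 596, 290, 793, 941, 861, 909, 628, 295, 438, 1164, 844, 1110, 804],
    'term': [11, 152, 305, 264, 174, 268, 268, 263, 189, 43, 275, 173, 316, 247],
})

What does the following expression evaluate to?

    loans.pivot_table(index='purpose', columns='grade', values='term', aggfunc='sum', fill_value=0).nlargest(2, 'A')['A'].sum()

1535

pivot: rows=purpose, cols=grade, sum(term):
grade        A    D
purpose            
biz        374  318
home      1099    0
personal   436  721
take 2 rows with largest A:
grade        A    D
purpose            
home      1099    0
personal   436  721
The sum of column 'A' is 1535.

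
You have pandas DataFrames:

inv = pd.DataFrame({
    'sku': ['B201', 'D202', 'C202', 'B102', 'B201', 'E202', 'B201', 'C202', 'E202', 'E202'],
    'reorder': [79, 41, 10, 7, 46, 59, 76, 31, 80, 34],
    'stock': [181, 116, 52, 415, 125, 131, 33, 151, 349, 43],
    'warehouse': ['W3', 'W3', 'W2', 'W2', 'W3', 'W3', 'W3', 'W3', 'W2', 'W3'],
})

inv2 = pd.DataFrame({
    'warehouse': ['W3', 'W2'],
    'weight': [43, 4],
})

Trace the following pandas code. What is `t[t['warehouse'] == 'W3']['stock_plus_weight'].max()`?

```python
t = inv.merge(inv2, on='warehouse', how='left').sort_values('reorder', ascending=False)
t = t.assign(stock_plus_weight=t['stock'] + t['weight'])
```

merge on 'warehouse' (how='left') → 10 rows:
    sku  reorder  stock warehouse  weight
0  B201       79    181        W3      43
1  D202       41    116        W3      43
2  C202       10     52        W2       4
3  B102        7    415        W2       4
4  B201       46    125        W3      43
5  E202       59    131        W3      43
6  B201       76     33        W3      43
7  C202       31    151        W3      43
8  E202       80    349        W2       4
9  E202       34     43        W3      43
sort by reorder descending:
    sku  reorder  stock warehouse  weight
8  E202       80    349        W2       4
0  B201       79    181        W3      43
6  B201       76     33        W3      43
5  E202       59    131        W3      43
4  B201       46    125        W3      43
1  D202       41    116        W3      43
9  E202       34     43        W3      43
7  C202       31    151        W3      43
2  C202       10     52        W2       4
3  B102        7    415        W2       4
add column stock_plus_weight = t['stock'] + t['weight']:
    sku  reorder  stock warehouse  weight  stock_plus_weight
8  E202       80    349        W2       4                353
0  B201       79    181        W3      43                224
6  B201       76     33        W3      43                 76
5  E202       59    131        W3      43                174
4  B201       46    125        W3      43                168
1  D202       41    116        W3      43                159
9  E202       34     43        W3      43                 86
7  C202       31    151        W3      43                194
2  C202       10     52        W2       4                 56
3  B102        7    415        W2       4                419
filter rows where warehouse == 'W3':
    sku  reorder  stock warehouse  weight  stock_plus_weight
0  B201       79    181        W3      43                224
6  B201       76     33        W3      43                 76
5  E202       59    131        W3      43                174
4  B201       46    125        W3      43                168
1  D202       41    116        W3      43                159
9  E202       34     43        W3      43                 86
7  C202       31    151        W3      43                194
Hence 224.

224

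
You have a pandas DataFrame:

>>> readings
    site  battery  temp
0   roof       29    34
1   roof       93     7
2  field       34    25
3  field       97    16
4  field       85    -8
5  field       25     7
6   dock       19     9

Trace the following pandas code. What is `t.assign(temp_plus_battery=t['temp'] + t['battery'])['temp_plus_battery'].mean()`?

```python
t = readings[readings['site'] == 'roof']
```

filter rows where site == 'roof':
   site  battery  temp
0  roof       29    34
1  roof       93     7
add column temp_plus_battery = t['temp'] + t['battery']:
   site  battery  temp  temp_plus_battery
0  roof       29    34                 63
1  roof       93     7                100

81.5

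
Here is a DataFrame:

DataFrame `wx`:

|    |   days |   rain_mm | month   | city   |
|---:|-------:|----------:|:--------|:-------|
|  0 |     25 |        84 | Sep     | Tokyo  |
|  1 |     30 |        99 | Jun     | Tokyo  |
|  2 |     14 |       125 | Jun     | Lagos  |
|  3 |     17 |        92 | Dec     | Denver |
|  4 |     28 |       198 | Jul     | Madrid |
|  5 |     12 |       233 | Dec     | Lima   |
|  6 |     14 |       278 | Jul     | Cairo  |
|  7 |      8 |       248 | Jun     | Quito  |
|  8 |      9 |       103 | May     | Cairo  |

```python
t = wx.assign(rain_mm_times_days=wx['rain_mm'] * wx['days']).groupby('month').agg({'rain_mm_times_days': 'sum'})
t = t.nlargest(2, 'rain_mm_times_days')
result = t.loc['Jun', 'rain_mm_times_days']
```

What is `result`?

add column rain_mm_times_days = wx['rain_mm'] * wx['days']:
   days  rain_mm month    city  rain_mm_times_days
0    25       84   Sep   Tokyo                2100
1    30       99   Jun   Tokyo                2970
2    14      125   Jun   Lagos                1750
3    17       92   Dec  Denver                1564
4    28      198   Jul  Madrid                5544
5    12      233   Dec    Lima                2796
6    14      278   Jul   Cairo                3892
7     8      248   Jun   Quito                1984
8     9      103   May   Cairo                 927
group by month, sum of rain_mm_times_days:
       rain_mm_times_days
month                    
Dec                  4360
Jul                  9436
Jun                  6704
May                   927
Sep                  2100
take 2 rows with largest rain_mm_times_days:
       rain_mm_times_days
month                    
Jul                  9436
Jun                  6704
Taking the value at row 'Jun', column 'rain_mm_times_days' gives 6704.

6704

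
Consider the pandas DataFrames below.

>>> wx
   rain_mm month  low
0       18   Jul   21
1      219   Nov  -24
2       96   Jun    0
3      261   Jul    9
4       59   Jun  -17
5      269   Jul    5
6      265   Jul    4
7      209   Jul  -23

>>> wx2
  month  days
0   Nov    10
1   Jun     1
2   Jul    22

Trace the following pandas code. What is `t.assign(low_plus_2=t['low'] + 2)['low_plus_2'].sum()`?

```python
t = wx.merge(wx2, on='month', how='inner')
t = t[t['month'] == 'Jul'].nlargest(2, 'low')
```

merge on 'month' (how='inner') → 8 rows:
   rain_mm month  low  days
0       18   Jul   21    22
1      219   Nov  -24    10
2       96   Jun    0     1
3      261   Jul    9    22
4       59   Jun  -17     1
5      269   Jul    5    22
6      265   Jul    4    22
7      209   Jul  -23    22
filter rows where month == 'Jul':
   rain_mm month  low  days
0       18   Jul   21    22
3      261   Jul    9    22
5      269   Jul    5    22
6      265   Jul    4    22
7      209   Jul  -23    22
take 2 rows with largest low:
   rain_mm month  low  days
0       18   Jul   21    22
3      261   Jul    9    22
add column low_plus_2 = t['low'] + 2:
   rain_mm month  low  days  low_plus_2
0       18   Jul   21    22          23
3      261   Jul    9    22          11
Finally, sum of column 'low_plus_2' = 34.

34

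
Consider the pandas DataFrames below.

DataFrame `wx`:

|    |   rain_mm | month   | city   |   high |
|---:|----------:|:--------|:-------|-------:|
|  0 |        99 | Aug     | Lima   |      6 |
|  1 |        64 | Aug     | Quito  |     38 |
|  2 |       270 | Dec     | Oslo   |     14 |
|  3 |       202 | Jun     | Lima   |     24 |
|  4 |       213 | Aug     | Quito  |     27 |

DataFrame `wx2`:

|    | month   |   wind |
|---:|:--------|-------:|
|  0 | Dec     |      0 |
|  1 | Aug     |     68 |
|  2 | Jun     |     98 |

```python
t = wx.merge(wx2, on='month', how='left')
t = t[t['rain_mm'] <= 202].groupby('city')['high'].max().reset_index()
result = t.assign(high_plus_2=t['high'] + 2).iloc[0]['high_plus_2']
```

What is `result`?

merge on 'month' (how='left') → 5 rows:
   rain_mm month   city  high  wind
0       99   Aug   Lima     6    68
1       64   Aug  Quito    38    68
2      270   Dec   Oslo    14     0
3      202   Jun   Lima    24    98
4      213   Aug  Quito    27    68
filter rows where rain_mm <= 202:
   rain_mm month   city  high  wind
0       99   Aug   Lima     6    68
1       64   Aug  Quito    38    68
3      202   Jun   Lima    24    98
group by city, max of high:
city
Lima     24
Quito    38
Name: high, dtype: int64
reset_index():
    city  high
0   Lima    24
1  Quito    38
add column high_plus_2 = t['high'] + 2:
    city  high  high_plus_2
0   Lima    24           26
1  Quito    38           40
Hence 26.

26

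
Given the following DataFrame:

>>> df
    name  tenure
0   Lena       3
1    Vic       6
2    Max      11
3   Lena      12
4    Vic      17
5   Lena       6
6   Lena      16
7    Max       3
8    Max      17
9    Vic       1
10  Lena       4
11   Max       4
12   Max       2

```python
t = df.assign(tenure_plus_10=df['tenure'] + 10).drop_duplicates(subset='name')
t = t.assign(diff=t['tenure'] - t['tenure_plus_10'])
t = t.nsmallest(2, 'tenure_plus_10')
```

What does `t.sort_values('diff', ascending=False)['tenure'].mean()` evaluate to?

4.5

add column tenure_plus_10 = df['tenure'] + 10:
    name  tenure  tenure_plus_10
0   Lena       3              13
1    Vic       6              16
2    Max      11              21
3   Lena      12              22
4    Vic      17              27
5   Lena       6              16
6   Lena      16              26
7    Max       3              13
8    Max      17              27
9    Vic       1              11
10  Lena       4              14
11   Max       4              14
12   Max       2              12
drop duplicate name (keep=first):
   name  tenure  tenure_plus_10
0  Lena       3              13
1   Vic       6              16
2   Max      11              21
add column diff = t['tenure'] - t['tenure_plus_10']:
   name  tenure  tenure_plus_10  diff
0  Lena       3              13   -10
1   Vic       6              16   -10
2   Max      11              21   -10
take 2 rows with smallest tenure_plus_10:
   name  tenure  tenure_plus_10  diff
0  Lena       3              13   -10
1   Vic       6              16   -10
sort by diff descending:
   name  tenure  tenure_plus_10  diff
0  Lena       3              13   -10
1   Vic       6              16   -10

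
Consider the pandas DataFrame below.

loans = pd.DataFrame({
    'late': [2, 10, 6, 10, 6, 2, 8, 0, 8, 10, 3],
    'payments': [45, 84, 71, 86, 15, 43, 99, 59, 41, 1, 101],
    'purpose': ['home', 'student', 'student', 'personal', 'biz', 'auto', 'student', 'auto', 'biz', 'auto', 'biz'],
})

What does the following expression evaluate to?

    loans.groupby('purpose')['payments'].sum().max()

group by purpose, sum of payments:
purpose
auto        103
biz         157
home         45
personal     86
student     254
Name: payments, dtype: int64
Then the max of the resulting series: 254

254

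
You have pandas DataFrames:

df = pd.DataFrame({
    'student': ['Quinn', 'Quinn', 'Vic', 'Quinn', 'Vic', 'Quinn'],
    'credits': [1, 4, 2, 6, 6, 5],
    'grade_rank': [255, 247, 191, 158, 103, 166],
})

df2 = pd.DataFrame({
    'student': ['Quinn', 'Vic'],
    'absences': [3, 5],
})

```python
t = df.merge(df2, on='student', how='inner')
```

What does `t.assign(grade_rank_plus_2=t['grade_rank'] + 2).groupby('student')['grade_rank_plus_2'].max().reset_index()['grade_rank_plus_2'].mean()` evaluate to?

merge on 'student' (how='inner') → 6 rows:
  student  credits  grade_rank  absences
0   Quinn        1         255         3
1   Quinn        4         247         3
2     Vic        2         191         5
3   Quinn        6         158         3
4     Vic        6         103         5
5   Quinn        5         166         3
add column grade_rank_plus_2 = t['grade_rank'] + 2:
  student  credits  grade_rank  absences  grade_rank_plus_2
0   Quinn        1         255         3                257
1   Quinn        4         247         3                249
2     Vic        2         191         5                193
3   Quinn        6         158         3                160
4     Vic        6         103         5                105
5   Quinn        5         166         3                168
group by student, max of grade_rank_plus_2:
student
Quinn    257
Vic      193
Name: grade_rank_plus_2, dtype: int64
reset_index():
  student  grade_rank_plus_2
0   Quinn                257
1     Vic                193
Finally, mean of column 'grade_rank_plus_2' = 225.0.

225.0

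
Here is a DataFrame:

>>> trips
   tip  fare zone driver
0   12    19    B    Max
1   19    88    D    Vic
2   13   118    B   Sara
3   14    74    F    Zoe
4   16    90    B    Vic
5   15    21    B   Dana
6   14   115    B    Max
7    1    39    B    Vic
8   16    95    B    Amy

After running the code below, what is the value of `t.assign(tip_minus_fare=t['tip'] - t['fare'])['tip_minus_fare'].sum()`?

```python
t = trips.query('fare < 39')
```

-13

filter rows where fare < 39:
   tip  fare zone driver
0   12    19    B    Max
5   15    21    B   Dana
add column tip_minus_fare = t['tip'] - t['fare']:
   tip  fare zone driver  tip_minus_fare
0   12    19    B    Max              -7
5   15    21    B   Dana              -6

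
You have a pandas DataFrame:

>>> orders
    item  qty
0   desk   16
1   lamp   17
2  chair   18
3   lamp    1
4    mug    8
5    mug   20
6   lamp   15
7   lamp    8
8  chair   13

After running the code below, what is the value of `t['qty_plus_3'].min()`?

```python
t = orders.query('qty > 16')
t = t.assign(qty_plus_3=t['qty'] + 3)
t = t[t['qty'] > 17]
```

filter rows where qty > 16:
    item  qty
1   lamp   17
2  chair   18
5    mug   20
add column qty_plus_3 = t['qty'] + 3:
    item  qty  qty_plus_3
1   lamp   17          20
2  chair   18          21
5    mug   20          23
filter rows where qty > 17:
    item  qty  qty_plus_3
2  chair   18          21
5    mug   20          23

21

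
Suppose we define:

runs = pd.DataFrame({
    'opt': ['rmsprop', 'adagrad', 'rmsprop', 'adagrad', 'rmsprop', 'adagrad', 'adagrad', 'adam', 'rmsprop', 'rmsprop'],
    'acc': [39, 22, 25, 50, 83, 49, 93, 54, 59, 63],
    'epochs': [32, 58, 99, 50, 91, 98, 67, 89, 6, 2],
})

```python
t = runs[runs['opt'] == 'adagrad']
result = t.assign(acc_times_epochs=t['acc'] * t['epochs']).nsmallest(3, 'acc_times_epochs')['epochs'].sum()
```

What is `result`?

206

filter rows where opt == 'adagrad':
       opt  acc  epochs
1  adagrad   22      58
3  adagrad   50      50
5  adagrad   49      98
6  adagrad   93      67
add column acc_times_epochs = t['acc'] * t['epochs']:
       opt  acc  epochs  acc_times_epochs
1  adagrad   22      58              1276
3  adagrad   50      50              2500
5  adagrad   49      98              4802
6  adagrad   93      67              6231
take 3 rows with smallest acc_times_epochs:
       opt  acc  epochs  acc_times_epochs
1  adagrad   22      58              1276
3  adagrad   50      50              2500
5  adagrad   49      98              4802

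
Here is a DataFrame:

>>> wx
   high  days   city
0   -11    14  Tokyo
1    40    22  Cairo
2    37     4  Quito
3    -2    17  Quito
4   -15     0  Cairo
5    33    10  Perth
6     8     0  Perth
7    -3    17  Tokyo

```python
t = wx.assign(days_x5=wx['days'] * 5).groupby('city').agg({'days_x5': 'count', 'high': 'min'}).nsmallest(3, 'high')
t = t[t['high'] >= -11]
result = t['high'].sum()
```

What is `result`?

add column days_x5 = wx['days'] * 5:
   high  days   city  days_x5
0   -11    14  Tokyo       70
1    40    22  Cairo      110
2    37     4  Quito       20
3    -2    17  Quito       85
4   -15     0  Cairo        0
5    33    10  Perth       50
6     8     0  Perth        0
7    -3    17  Tokyo       85
group by city: count(days_x5), min(high):
       days_x5  high
city                
Cairo        2   -15
Perth        2     8
Quito        2    -2
Tokyo        2   -11
take 3 rows with smallest high:
       days_x5  high
city                
Cairo        2   -15
Tokyo        2   -11
Quito        2    -2
filter rows where high >= -11:
       days_x5  high
city                
Tokyo        2   -11
Quito        2    -2

-13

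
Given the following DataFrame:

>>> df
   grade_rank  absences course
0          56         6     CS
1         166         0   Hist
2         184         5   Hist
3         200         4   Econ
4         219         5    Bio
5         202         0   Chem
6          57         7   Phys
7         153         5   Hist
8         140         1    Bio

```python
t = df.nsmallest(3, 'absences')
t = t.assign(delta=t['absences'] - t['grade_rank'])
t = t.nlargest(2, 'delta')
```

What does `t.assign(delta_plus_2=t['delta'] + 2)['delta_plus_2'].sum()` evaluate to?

take 3 rows with smallest absences:
   grade_rank  absences course
1         166         0   Hist
5         202         0   Chem
8         140         1    Bio
add column delta = t['absences'] - t['grade_rank']:
   grade_rank  absences course  delta
1         166         0   Hist   -166
5         202         0   Chem   -202
8         140         1    Bio   -139
take 2 rows with largest delta:
   grade_rank  absences course  delta
8         140         1    Bio   -139
1         166         0   Hist   -166
add column delta_plus_2 = t['delta'] + 2:
   grade_rank  absences course  delta  delta_plus_2
8         140         1    Bio   -139          -137
1         166         0   Hist   -166          -164

-301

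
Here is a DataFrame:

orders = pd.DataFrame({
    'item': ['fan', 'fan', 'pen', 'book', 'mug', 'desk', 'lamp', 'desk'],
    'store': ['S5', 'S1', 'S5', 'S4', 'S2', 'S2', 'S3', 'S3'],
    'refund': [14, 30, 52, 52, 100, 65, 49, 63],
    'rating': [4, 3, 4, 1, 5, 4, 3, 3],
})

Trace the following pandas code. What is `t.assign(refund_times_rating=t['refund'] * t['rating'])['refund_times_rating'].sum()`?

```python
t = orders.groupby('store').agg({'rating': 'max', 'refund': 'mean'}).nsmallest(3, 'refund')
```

274.0

group by store: max(rating), mean(refund):
       rating  refund
store                
S1          3    30.0
S2          5    82.5
S3          3    56.0
S4          1    52.0
S5          4    33.0
take 3 rows with smallest refund:
       rating  refund
store                
S1          3    30.0
S5          4    33.0
S4          1    52.0
add column refund_times_rating = t['refund'] * t['rating']:
       rating  refund  refund_times_rating
store                                     
S1          3    30.0                 90.0
S5          4    33.0                132.0
S4          1    52.0                 52.0
Hence 274.0.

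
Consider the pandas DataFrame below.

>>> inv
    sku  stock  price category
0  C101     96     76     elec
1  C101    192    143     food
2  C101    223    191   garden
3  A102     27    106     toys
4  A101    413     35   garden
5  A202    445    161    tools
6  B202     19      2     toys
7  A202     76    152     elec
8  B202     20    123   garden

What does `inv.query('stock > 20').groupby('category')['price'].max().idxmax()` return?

garden

filter rows where stock > 20:
    sku  stock  price category
0  C101     96     76     elec
1  C101    192    143     food
2  C101    223    191   garden
3  A102     27    106     toys
4  A101    413     35   garden
5  A202    445    161    tools
7  A202     76    152     elec
group by category, max of price:
category
elec      152
food      143
garden    191
tools     161
toys      106
Name: price, dtype: int64
Taking the label with the largest value gives garden.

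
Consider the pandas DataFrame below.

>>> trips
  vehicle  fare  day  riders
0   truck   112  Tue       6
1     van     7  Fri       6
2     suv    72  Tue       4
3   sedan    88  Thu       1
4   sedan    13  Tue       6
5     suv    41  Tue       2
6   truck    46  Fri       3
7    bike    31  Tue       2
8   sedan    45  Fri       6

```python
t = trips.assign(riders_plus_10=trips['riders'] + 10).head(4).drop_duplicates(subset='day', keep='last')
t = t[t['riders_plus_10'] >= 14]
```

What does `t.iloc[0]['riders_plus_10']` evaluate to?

add column riders_plus_10 = trips['riders'] + 10:
  vehicle  fare  day  riders  riders_plus_10
0   truck   112  Tue       6              16
1     van     7  Fri       6              16
2     suv    72  Tue       4              14
3   sedan    88  Thu       1              11
4   sedan    13  Tue       6              16
5     suv    41  Tue       2              12
6   truck    46  Fri       3              13
7    bike    31  Tue       2              12
8   sedan    45  Fri       6              16
take first 4 rows:
  vehicle  fare  day  riders  riders_plus_10
0   truck   112  Tue       6              16
1     van     7  Fri       6              16
2     suv    72  Tue       4              14
3   sedan    88  Thu       1              11
drop duplicate day (keep=last):
  vehicle  fare  day  riders  riders_plus_10
1     van     7  Fri       6              16
2     suv    72  Tue       4              14
3   sedan    88  Thu       1              11
filter rows where riders_plus_10 >= 14:
  vehicle  fare  day  riders  riders_plus_10
1     van     7  Fri       6              16
2     suv    72  Tue       4              14
So iloc[0]['riders_plus_10'] = 16.

16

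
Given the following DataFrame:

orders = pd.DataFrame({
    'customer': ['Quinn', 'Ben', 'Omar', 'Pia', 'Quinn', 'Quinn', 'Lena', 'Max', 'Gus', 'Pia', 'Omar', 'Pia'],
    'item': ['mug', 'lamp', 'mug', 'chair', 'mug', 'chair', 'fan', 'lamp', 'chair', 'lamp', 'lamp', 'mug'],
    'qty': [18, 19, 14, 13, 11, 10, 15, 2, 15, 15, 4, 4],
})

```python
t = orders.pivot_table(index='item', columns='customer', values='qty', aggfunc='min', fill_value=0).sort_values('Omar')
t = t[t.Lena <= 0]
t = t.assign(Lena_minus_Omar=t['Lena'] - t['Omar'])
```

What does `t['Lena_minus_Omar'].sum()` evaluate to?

pivot: rows=item, cols=customer, min(qty):
customer  Ben  Gus  Lena  Max  Omar  Pia  Quinn
item                                           
chair       0   15     0    0     0   13     10
fan         0    0    15    0     0    0      0
lamp       19    0     0    2     4   15      0
mug         0    0     0    0    14    4     11
sort by Omar:
customer  Ben  Gus  Lena  Max  Omar  Pia  Quinn
item                                           
chair       0   15     0    0     0   13     10
fan         0    0    15    0     0    0      0
lamp       19    0     0    2     4   15      0
mug         0    0     0    0    14    4     11
filter rows where Lena <= 0:
customer  Ben  Gus  Lena  Max  Omar  Pia  Quinn
item                                           
chair       0   15     0    0     0   13     10
lamp       19    0     0    2     4   15      0
mug         0    0     0    0    14    4     11
add column Lena_minus_Omar = t['Lena'] - t['Omar']:
customer  Ben  Gus  Lena  Max  Omar  Pia  Quinn  Lena_minus_Omar
item                                                            
chair       0   15     0    0     0   13     10                0
lamp       19    0     0    2     4   15      0               -4
mug         0    0     0    0    14    4     11              -14

-18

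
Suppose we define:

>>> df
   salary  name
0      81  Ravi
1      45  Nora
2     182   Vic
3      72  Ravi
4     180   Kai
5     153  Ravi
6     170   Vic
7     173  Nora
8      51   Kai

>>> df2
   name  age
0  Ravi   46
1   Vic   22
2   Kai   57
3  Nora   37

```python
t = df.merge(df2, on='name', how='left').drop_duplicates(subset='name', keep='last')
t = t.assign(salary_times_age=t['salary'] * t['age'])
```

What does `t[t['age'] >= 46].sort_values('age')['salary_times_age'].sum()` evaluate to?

merge on 'name' (how='left') → 9 rows:
   salary  name  age
0      81  Ravi   46
1      45  Nora   37
2     182   Vic   22
3      72  Ravi   46
4     180   Kai   57
5     153  Ravi   46
6     170   Vic   22
7     173  Nora   37
8      51   Kai   57
drop duplicate name (keep=last):
   salary  name  age
5     153  Ravi   46
6     170   Vic   22
7     173  Nora   37
8      51   Kai   57
add column salary_times_age = t['salary'] * t['age']:
   salary  name  age  salary_times_age
5     153  Ravi   46              7038
6     170   Vic   22              3740
7     173  Nora   37              6401
8      51   Kai   57              2907
filter rows where age >= 46:
   salary  name  age  salary_times_age
5     153  Ravi   46              7038
8      51   Kai   57              2907
sort by age:
   salary  name  age  salary_times_age
5     153  Ravi   46              7038
8      51   Kai   57              2907

9945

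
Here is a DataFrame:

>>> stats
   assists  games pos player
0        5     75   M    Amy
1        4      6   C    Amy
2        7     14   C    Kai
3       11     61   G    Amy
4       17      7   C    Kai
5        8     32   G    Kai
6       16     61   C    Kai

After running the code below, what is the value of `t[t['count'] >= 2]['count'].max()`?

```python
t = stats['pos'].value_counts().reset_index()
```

value_counts of pos:
pos
C    4
G    2
M    1
Name: count, dtype: int64
reset_index():
  pos  count
0   C      4
1   G      2
2   M      1
filter rows where count >= 2:
  pos  count
0   C      4
1   G      2
So max() = 4.

4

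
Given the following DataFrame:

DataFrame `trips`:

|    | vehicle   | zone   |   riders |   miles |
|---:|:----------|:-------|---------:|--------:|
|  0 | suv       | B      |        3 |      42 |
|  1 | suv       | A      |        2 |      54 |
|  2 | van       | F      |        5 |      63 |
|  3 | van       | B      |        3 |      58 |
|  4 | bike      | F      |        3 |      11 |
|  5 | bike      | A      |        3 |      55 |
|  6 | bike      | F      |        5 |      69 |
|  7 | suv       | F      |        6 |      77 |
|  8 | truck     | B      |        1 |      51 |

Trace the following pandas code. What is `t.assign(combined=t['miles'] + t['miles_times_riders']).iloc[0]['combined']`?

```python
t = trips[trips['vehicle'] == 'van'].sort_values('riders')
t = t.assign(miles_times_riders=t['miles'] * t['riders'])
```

filter rows where vehicle == 'van':
  vehicle zone  riders  miles
2     van    F       5     63
3     van    B       3     58
sort by riders:
  vehicle zone  riders  miles
3     van    B       3     58
2     van    F       5     63
add column miles_times_riders = t['miles'] * t['riders']:
  vehicle zone  riders  miles  miles_times_riders
3     van    B       3     58                 174
2     van    F       5     63                 315
add column combined = t['miles'] + t['miles_times_riders']:
  vehicle zone  riders  miles  miles_times_riders  combined
3     van    B       3     58                 174       232
2     van    F       5     63                 315       378
The value at position 0, column 'combined' is 232.

232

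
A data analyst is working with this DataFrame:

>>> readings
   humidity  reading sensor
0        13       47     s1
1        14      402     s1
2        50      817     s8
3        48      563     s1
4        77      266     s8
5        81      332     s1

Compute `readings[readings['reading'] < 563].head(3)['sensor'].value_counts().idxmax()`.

filter rows where reading < 563:
   humidity  reading sensor
0        13       47     s1
1        14      402     s1
4        77      266     s8
5        81      332     s1
take first 3 rows:
   humidity  reading sensor
0        13       47     s1
1        14      402     s1
4        77      266     s8
value_counts of sensor:
sensor
s1    2
s8    1
Name: count, dtype: int64

s1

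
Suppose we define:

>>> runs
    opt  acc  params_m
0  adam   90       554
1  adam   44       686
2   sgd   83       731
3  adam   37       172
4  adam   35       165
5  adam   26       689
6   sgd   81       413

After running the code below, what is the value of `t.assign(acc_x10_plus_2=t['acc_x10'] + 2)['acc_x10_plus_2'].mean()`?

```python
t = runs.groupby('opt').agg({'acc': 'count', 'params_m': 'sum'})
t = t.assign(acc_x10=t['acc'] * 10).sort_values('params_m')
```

37.0

group by opt: count(acc), sum(params_m):
      acc  params_m
opt                
adam    5      2266
sgd     2      1144
add column acc_x10 = t['acc'] * 10:
      acc  params_m  acc_x10
opt                         
adam    5      2266       50
sgd     2      1144       20
sort by params_m:
      acc  params_m  acc_x10
opt                         
sgd     2      1144       20
adam    5      2266       50
add column acc_x10_plus_2 = t['acc_x10'] + 2:
      acc  params_m  acc_x10  acc_x10_plus_2
opt                                         
sgd     2      1144       20              22
adam    5      2266       50              52
Reading off the mean of column 'acc_x10_plus_2', we get 37.0.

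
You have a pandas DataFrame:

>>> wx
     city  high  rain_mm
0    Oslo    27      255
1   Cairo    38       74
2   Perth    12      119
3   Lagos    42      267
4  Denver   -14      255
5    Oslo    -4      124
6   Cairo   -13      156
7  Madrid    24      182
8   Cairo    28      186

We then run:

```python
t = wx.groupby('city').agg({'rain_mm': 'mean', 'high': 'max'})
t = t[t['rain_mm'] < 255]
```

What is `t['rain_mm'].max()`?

group by city: mean(rain_mm), max(high):
           rain_mm  high
city                    
Cairo   138.666667    38
Denver  255.000000   -14
Lagos   267.000000    42
Madrid  182.000000    24
Oslo    189.500000    27
Perth   119.000000    12
filter rows where rain_mm < 255:
           rain_mm  high
city                    
Cairo   138.666667    38
Madrid  182.000000    24
Oslo    189.500000    27
Perth   119.000000    12
Taking the max of column 'rain_mm' gives 189.5.

189.5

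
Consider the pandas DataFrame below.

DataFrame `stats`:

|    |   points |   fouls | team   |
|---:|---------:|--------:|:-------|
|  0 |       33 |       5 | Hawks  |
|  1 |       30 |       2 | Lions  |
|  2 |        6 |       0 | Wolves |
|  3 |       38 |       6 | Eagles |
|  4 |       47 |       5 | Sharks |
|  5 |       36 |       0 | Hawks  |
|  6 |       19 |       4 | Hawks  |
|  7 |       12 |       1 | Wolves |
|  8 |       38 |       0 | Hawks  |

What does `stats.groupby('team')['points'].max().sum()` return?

group by team, max of points:
team
Eagles    38
Hawks     38
Lions     30
Sharks    47
Wolves    12
Name: points, dtype: int64
So sum() = 165.

165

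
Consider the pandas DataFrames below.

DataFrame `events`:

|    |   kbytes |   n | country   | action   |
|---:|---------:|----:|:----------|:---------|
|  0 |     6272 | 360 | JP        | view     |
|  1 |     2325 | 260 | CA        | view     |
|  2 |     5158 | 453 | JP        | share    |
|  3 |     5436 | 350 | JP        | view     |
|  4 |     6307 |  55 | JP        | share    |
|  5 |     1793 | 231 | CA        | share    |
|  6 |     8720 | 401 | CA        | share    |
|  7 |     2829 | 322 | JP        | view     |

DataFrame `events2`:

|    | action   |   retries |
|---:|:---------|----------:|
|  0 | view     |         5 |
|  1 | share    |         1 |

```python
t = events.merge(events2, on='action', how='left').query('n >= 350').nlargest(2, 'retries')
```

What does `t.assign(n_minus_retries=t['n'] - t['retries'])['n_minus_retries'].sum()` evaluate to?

merge on 'action' (how='left') → 8 rows:
   kbytes    n country action  retries
0    6272  360      JP   view        5
1    2325  260      CA   view        5
2    5158  453      JP  share        1
3    5436  350      JP   view        5
4    6307   55      JP  share        1
5    1793  231      CA  share        1
6    8720  401      CA  share        1
7    2829  322      JP   view        5
filter rows where n >= 350:
   kbytes    n country action  retries
0    6272  360      JP   view        5
2    5158  453      JP  share        1
3    5436  350      JP   view        5
6    8720  401      CA  share        1
take 2 rows with largest retries:
   kbytes    n country action  retries
0    6272  360      JP   view        5
3    5436  350      JP   view        5
add column n_minus_retries = t['n'] - t['retries']:
   kbytes    n country action  retries  n_minus_retries
0    6272  360      JP   view        5              355
3    5436  350      JP   view        5              345
Reading off the sum of column 'n_minus_retries', we get 700.

700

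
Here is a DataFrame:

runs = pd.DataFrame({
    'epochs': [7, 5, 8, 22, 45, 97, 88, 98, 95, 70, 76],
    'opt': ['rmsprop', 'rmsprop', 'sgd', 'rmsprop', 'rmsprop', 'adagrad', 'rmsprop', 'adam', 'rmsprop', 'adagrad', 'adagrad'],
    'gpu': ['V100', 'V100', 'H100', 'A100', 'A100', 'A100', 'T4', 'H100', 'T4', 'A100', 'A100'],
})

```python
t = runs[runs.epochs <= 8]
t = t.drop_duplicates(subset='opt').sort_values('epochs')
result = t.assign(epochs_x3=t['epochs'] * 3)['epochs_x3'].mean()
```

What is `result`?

22.5

filter rows where epochs <= 8:
   epochs      opt   gpu
0       7  rmsprop  V100
1       5  rmsprop  V100
2       8      sgd  H100
drop duplicate opt (keep=first):
   epochs      opt   gpu
0       7  rmsprop  V100
2       8      sgd  H100
sort by epochs:
   epochs      opt   gpu
0       7  rmsprop  V100
2       8      sgd  H100
add column epochs_x3 = t['epochs'] * 3:
   epochs      opt   gpu  epochs_x3
0       7  rmsprop  V100         21
2       8      sgd  H100         24
mean of column 'epochs_x3' → 22.5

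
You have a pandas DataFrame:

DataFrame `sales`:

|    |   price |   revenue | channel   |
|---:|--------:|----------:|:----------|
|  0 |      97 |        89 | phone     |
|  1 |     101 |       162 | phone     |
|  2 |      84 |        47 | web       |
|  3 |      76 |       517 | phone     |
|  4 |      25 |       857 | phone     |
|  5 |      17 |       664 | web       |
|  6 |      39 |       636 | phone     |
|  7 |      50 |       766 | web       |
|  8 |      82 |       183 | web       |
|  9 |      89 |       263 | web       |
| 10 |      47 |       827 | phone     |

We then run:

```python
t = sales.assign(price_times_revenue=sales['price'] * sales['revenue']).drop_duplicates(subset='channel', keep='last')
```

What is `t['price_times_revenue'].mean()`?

add column price_times_revenue = sales['price'] * sales['revenue']:
    price  revenue channel  price_times_revenue
0      97       89   phone                 8633
1     101      162   phone                16362
2      84       47     web                 3948
3      76      517   phone                39292
4      25      857   phone                21425
5      17      664     web                11288
6      39      636   phone                24804
7      50      766     web                38300
8      82      183     web                15006
9      89      263     web                23407
10     47      827   phone                38869
drop duplicate channel (keep=last):
    price  revenue channel  price_times_revenue
9      89      263     web                23407
10     47      827   phone                38869

31138.0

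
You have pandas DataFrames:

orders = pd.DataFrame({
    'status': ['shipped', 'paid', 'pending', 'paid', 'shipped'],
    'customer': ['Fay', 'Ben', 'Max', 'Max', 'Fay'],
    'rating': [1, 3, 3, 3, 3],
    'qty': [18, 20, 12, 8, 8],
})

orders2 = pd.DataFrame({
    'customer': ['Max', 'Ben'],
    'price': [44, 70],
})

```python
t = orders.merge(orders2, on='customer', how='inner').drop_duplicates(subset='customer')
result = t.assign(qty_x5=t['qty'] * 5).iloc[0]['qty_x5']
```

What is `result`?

100

merge on 'customer' (how='inner') → 3 rows:
    status customer  rating  qty  price
0     paid      Ben       3   20     70
1  pending      Max       3   12     44
2     paid      Max       3    8     44
drop duplicate customer (keep=first):
    status customer  rating  qty  price
0     paid      Ben       3   20     70
1  pending      Max       3   12     44
add column qty_x5 = t['qty'] * 5:
    status customer  rating  qty  price  qty_x5
0     paid      Ben       3   20     70     100
1  pending      Max       3   12     44      60
The value at position 0, column 'qty_x5' is 100.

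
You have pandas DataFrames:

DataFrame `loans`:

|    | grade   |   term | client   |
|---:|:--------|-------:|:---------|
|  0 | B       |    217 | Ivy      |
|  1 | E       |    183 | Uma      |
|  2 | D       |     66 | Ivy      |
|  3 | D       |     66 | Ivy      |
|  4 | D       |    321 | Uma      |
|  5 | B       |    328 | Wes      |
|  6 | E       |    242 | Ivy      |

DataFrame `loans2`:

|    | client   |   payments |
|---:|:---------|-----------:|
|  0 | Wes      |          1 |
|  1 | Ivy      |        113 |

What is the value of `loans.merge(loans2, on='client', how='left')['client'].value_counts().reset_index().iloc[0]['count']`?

merge on 'client' (how='left') → 7 rows:
  grade  term client  payments
0     B   217    Ivy     113.0
1     E   183    Uma       NaN
2     D    66    Ivy     113.0
3     D    66    Ivy     113.0
4     D   321    Uma       NaN
5     B   328    Wes       1.0
6     E   242    Ivy     113.0
value_counts of client:
client
Ivy    4
Uma    2
Wes    1
Name: count, dtype: int64
reset_index():
  client  count
0    Ivy      4
1    Uma      2
2    Wes      1
Reading off the value at position 0, column 'count', we get 4.

4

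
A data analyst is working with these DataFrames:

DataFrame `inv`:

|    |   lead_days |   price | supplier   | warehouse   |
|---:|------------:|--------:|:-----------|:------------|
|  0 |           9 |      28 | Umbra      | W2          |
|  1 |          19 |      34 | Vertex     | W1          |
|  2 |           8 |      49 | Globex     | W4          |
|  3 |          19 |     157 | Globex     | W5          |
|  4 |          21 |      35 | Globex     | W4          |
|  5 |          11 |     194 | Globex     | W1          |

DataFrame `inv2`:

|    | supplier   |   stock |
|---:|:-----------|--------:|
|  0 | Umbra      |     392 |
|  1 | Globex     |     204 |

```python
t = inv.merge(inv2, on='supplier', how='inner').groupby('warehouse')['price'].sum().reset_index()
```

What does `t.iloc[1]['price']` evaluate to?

merge on 'supplier' (how='inner') → 5 rows:
   lead_days  price supplier warehouse  stock
0          9     28    Umbra        W2    392
1          8     49   Globex        W4    204
2         19    157   Globex        W5    204
3         21     35   Globex        W4    204
4         11    194   Globex        W1    204
group by warehouse, sum of price:
warehouse
W1    194
W2     28
W4     84
W5    157
Name: price, dtype: int64
reset_index():
  warehouse  price
0        W1    194
1        W2     28
2        W4     84
3        W5    157
Hence 28.

28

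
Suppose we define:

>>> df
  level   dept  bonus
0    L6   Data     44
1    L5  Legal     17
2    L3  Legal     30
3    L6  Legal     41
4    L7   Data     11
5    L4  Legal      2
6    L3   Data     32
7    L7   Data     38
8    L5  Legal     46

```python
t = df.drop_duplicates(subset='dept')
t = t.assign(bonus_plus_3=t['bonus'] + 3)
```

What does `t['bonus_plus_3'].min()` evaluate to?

drop duplicate dept (keep=first):
  level   dept  bonus
0    L6   Data     44
1    L5  Legal     17
add column bonus_plus_3 = t['bonus'] + 3:
  level   dept  bonus  bonus_plus_3
0    L6   Data     44            47
1    L5  Legal     17            20
So min() = 20.

20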